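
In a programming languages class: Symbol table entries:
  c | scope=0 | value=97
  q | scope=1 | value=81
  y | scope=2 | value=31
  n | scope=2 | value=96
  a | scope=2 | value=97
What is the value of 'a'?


Searching symbol table for 'a':
  c | scope=0 | value=97
  q | scope=1 | value=81
  y | scope=2 | value=31
  n | scope=2 | value=96
  a | scope=2 | value=97 <- MATCH
Found 'a' at scope 2 with value 97

97


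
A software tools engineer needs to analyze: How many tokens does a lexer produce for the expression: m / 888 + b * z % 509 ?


Scanning 'm / 888 + b * z % 509'
Token 1: 'm' -> identifier
Token 2: '/' -> operator
Token 3: '888' -> integer_literal
Token 4: '+' -> operator
Token 5: 'b' -> identifier
Token 6: '*' -> operator
Token 7: 'z' -> identifier
Token 8: '%' -> operator
Token 9: '509' -> integer_literal
Total tokens: 9

9


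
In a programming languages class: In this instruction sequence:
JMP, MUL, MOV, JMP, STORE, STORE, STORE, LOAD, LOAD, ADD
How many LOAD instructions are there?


Scanning instruction sequence for LOAD:
  Position 1: JMP
  Position 2: MUL
  Position 3: MOV
  Position 4: JMP
  Position 5: STORE
  Position 6: STORE
  Position 7: STORE
  Position 8: LOAD <- MATCH
  Position 9: LOAD <- MATCH
  Position 10: ADD
Matches at positions: [8, 9]
Total LOAD count: 2

2


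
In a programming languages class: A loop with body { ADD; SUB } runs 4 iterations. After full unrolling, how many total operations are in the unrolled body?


Loop body operations: ADD, SUB (2 ops per iteration)
Unrolling 4 iterations:
  Iteration 1: ADD, SUB (2 ops)
  Iteration 2: ADD, SUB (2 ops)
  Iteration 3: ADD, SUB (2 ops)
  Iteration 4: ADD, SUB (2 ops)
Total: 4 iterations * 2 ops/iter = 8 operations

8


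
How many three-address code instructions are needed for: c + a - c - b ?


Expression: c + a - c - b
Generating three-address code (respecting * over +/- precedence):
  Instruction 1: t1 = c + a
  Instruction 2: t2 = t1 - c
  Instruction 3: t3 = t2 - b
Total instructions: 3

3


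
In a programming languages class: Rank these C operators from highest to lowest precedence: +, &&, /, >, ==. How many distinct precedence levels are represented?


Looking up precedence for each operator:
  + -> precedence 5
  && -> precedence 2
  / -> precedence 6
  > -> precedence 4
  == -> precedence 3
Sorted highest to lowest: /, +, >, ==, &&
Distinct precedence values: [6, 5, 4, 3, 2]
Number of distinct levels: 5

5


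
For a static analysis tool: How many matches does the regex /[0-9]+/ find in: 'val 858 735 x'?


Pattern: /[0-9]+/ (int literals)
Input: 'val 858 735 x'
Scanning for matches:
  Match 1: '858'
  Match 2: '735'
Total matches: 2

2


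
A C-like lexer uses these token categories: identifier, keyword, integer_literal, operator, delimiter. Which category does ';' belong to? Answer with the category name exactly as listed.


Token: ';'
Checking categories:
  identifier: no
  integer_literal: no
  operator: no
  keyword: no
  delimiter: YES
Category: delimiter

delimiter


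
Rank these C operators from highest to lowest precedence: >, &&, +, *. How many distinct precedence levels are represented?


Looking up precedence for each operator:
  > -> precedence 4
  && -> precedence 2
  + -> precedence 5
  * -> precedence 6
Sorted highest to lowest: *, +, >, &&
Distinct precedence values: [6, 5, 4, 2]
Number of distinct levels: 4

4


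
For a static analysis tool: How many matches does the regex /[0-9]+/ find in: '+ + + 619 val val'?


Pattern: /[0-9]+/ (int literals)
Input: '+ + + 619 val val'
Scanning for matches:
  Match 1: '619'
Total matches: 1

1


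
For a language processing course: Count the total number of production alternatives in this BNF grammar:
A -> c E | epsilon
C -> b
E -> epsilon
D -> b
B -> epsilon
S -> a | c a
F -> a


Counting alternatives per rule:
  A: 2 alternative(s)
  C: 1 alternative(s)
  E: 1 alternative(s)
  D: 1 alternative(s)
  B: 1 alternative(s)
  S: 2 alternative(s)
  F: 1 alternative(s)
Sum: 2 + 1 + 1 + 1 + 1 + 2 + 1 = 9

9


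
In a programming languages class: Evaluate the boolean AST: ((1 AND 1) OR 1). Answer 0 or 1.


Step 1: Evaluate inner node
  1 AND 1 = 1
Step 2: Evaluate root node
  1 OR 1 = 1

1


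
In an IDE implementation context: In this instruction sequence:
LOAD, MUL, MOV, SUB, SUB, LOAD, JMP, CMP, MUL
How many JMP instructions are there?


Scanning instruction sequence for JMP:
  Position 1: LOAD
  Position 2: MUL
  Position 3: MOV
  Position 4: SUB
  Position 5: SUB
  Position 6: LOAD
  Position 7: JMP <- MATCH
  Position 8: CMP
  Position 9: MUL
Matches at positions: [7]
Total JMP count: 1

1


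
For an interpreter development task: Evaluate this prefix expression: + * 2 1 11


Parsing prefix expression: + * 2 1 11
Step 1: Innermost operation '* 2 1'
  2 * 1 = 2
Step 2: Outer operation '+ [2] 11'
  2 + 11 = 13

13


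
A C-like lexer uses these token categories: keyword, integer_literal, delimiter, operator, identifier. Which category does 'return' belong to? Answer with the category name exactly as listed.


Token: 'return'
Checking categories:
  identifier: no
  integer_literal: no
  operator: no
  keyword: YES
  delimiter: no
Category: keyword

keyword


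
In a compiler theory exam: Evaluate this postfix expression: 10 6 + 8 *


Processing tokens left to right:
Push 10, Push 6
Pop 10 and 6, compute 10 + 6 = 16, push 16
Push 8
Pop 16 and 8, compute 16 * 8 = 128, push 128
Stack result: 128

128


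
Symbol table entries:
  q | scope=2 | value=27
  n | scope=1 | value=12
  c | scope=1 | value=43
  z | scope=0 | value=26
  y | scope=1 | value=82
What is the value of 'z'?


Searching symbol table for 'z':
  q | scope=2 | value=27
  n | scope=1 | value=12
  c | scope=1 | value=43
  z | scope=0 | value=26 <- MATCH
  y | scope=1 | value=82
Found 'z' at scope 0 with value 26

26


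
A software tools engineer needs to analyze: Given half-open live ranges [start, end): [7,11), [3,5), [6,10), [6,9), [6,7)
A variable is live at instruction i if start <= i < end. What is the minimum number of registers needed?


Live ranges:
  Var0: [7, 11)
  Var1: [3, 5)
  Var2: [6, 10)
  Var3: [6, 9)
  Var4: [6, 7)
Sweep-line events (position, delta, active):
  pos=3 start -> active=1
  pos=5 end -> active=0
  pos=6 start -> active=1
  pos=6 start -> active=2
  pos=6 start -> active=3
  pos=7 end -> active=2
  pos=7 start -> active=3
  pos=9 end -> active=2
  pos=10 end -> active=1
  pos=11 end -> active=0
Maximum simultaneous active: 3
Minimum registers needed: 3

3


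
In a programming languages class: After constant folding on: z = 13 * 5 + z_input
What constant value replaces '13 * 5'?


Identifying constant sub-expression:
  Original: z = 13 * 5 + z_input
  13 and 5 are both compile-time constants
  Evaluating: 13 * 5 = 65
  After folding: z = 65 + z_input

65


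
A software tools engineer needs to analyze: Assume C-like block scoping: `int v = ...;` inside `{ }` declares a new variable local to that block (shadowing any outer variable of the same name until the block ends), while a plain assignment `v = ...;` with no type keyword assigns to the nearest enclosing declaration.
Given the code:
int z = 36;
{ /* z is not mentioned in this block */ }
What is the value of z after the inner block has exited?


Analyzing scoping rules:
Outer scope: declares z = 36
Inner block: z is neither redeclared nor assigned -> unchanged
After the block -> 36
Result: 36

36


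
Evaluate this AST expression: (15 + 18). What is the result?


Expression: (15 + 18)
Evaluating step by step:
  15 + 18 = 33
Result: 33

33


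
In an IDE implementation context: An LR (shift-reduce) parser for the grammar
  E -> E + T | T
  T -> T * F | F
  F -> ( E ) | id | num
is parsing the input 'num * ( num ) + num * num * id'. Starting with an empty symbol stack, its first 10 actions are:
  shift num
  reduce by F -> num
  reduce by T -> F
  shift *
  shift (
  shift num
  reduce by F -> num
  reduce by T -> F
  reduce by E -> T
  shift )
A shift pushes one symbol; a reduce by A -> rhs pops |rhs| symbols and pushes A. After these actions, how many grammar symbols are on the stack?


Tracking the symbol stack through each action:
  Action 1: shift 'num' : push -> stack = [num] (size 1)
  Action 2: reduce by F -> num : pop 1, push F -> stack = [F] (size 1)
  Action 3: reduce by T -> F : pop 1, push T -> stack = [T] (size 1)
  Action 4: shift '*' : push -> stack = [T, *] (size 2)
  Action 5: shift '(' : push -> stack = [T, *, (] (size 3)
  Action 6: shift 'num' : push -> stack = [T, *, (, num] (size 4)
  Action 7: reduce by F -> num : pop 1, push F -> stack = [T, *, (, F] (size 4)
  Action 8: reduce by T -> F : pop 1, push T -> stack = [T, *, (, T] (size 4)
  Action 9: reduce by E -> T : pop 1, push E -> stack = [T, *, (, E] (size 4)
  Action 10: shift ')' : push -> stack = [T, *, (, E, )] (size 5)
Final stack size: 5

5


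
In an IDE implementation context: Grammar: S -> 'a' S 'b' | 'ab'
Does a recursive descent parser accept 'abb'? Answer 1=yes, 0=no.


Grammar accepts strings of the form a^n b^n (n >= 1)
Word: 'abb'
Counting: 1 a's and 2 b's
Check: 1 == 2? No
Mismatch: a-count != b-count
Rejected

0


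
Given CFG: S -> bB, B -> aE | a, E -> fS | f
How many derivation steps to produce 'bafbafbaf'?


Grammar: S -> bB, B -> aE | a, E -> fS | f
Deriving 'bafbafbaf':
Step 1: S -> bB => bB
Step 2: B -> aE => baE
Step 3: E -> fS => bafS
Step 4: S -> bB => bafbB
Step 5: B -> aE => bafbaE
Step 6: E -> fS => bafbafS
Step 7: S -> bB => bafbafbB
Step 8: B -> aE => bafbafbaE
Step 9: E -> f => bafbafbaf
Total derivation steps: 9

9


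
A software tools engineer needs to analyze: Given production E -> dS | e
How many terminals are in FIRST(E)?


Production: E -> dS | e
Examining each alternative for leading terminals:
  E -> dS : first terminal = 'd'
  E -> e : first terminal = 'e'
FIRST(E) = {d, e}
Count: 2

2


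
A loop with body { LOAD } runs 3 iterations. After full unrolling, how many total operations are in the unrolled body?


Loop body operations: LOAD (1 op per iteration)
Unrolling 3 iterations:
  Iteration 1: LOAD (1 ops)
  Iteration 2: LOAD (1 ops)
  Iteration 3: LOAD (1 ops)
Total: 3 iterations * 1 ops/iter = 3 operations

3


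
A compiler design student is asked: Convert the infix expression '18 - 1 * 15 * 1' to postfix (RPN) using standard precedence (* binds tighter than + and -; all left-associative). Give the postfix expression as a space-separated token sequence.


Applying the shunting-yard algorithm:
  Operand 18 -> output
  Push '-' onto operator stack -> op-stack: [-]
  Operand 1 -> output
  Push '*' onto operator stack -> op-stack: [-, *]
  Operand 15 -> output
  See '*' (prec 2); top '*' (prec 2) >= it -> pop '*' to output
  Push '*' onto operator stack -> op-stack: [-, *]
  Operand 1 -> output
  End of input: pop '*' to output
  End of input: pop '-' to output
Postfix result: 18 1 15 * 1 * -

18 1 15 * 1 * -


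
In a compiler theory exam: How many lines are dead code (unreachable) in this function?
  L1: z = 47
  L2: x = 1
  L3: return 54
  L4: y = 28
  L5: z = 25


Analyzing control flow:
  L1: reachable (before return)
  L2: reachable (before return)
  L3: reachable (return statement)
  L4: DEAD (after return at L3)
  L5: DEAD (after return at L3)
Return at L3, total lines = 5
Dead lines: L4 through L5
Count: 2

2


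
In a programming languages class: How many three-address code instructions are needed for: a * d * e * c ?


Expression: a * d * e * c
Generating three-address code (respecting * over +/- precedence):
  Instruction 1: t1 = a * d
  Instruction 2: t2 = t1 * e
  Instruction 3: t3 = t2 * c
Total instructions: 3

3


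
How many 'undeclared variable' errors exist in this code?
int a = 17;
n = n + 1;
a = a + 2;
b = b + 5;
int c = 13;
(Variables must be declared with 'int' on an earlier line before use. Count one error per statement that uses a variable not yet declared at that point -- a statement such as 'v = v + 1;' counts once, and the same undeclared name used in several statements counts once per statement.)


Scanning code line by line:
  Line 1: declare 'a' -> declared = ['a']
  Line 2: use 'n' -> ERROR (undeclared)
  Line 3: use 'a' -> OK (declared)
  Line 4: use 'b' -> ERROR (undeclared)
  Line 5: declare 'c' -> declared = ['a', 'c']
Total undeclared variable errors: 2

2


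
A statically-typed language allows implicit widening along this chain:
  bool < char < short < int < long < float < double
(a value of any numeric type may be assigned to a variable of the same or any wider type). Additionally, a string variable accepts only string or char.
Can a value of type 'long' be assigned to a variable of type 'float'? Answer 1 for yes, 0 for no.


Target variable type: float
Source value type: long
Numeric ranks: long=4, float=5
Widening allowed iff rank(source) <= rank(target): 4 <= 5? Yes
Result: 1

1


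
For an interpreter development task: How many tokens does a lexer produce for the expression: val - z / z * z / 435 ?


Scanning 'val - z / z * z / 435'
Token 1: 'val' -> identifier
Token 2: '-' -> operator
Token 3: 'z' -> identifier
Token 4: '/' -> operator
Token 5: 'z' -> identifier
Token 6: '*' -> operator
Token 7: 'z' -> identifier
Token 8: '/' -> operator
Token 9: '435' -> integer_literal
Total tokens: 9

9


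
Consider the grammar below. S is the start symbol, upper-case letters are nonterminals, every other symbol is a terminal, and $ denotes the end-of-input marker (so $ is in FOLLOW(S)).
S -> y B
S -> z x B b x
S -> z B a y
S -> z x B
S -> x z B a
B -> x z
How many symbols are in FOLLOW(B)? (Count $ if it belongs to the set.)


S is the start symbol and does not occur in any rule body, so FOLLOW(S) = {$}.
Examining every occurrence of B in a rule body:
  S -> y B : B is at the right end -> add FOLLOW(S) = {$}
  S -> z x B b x : B is followed by terminal 'b' -> add 'b'
  S -> z B a y : B is followed by terminal 'a' -> add 'a'
  S -> z x B : B is at the right end -> add FOLLOW(S) = {$} (already in the set)
  S -> x z B a : B is followed by terminal 'a' -> add 'a' (already in the set)
  B -> x z : B does not occur in the body -> contributes nothing
FOLLOW(B) = {a, b, $}
Count: 3

3


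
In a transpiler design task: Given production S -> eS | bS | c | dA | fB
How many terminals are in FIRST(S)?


Production: S -> eS | bS | c | dA | fB
Examining each alternative for leading terminals:
  S -> eS : first terminal = 'e'
  S -> bS : first terminal = 'b'
  S -> c : first terminal = 'c'
  S -> dA : first terminal = 'd'
  S -> fB : first terminal = 'f'
FIRST(S) = {b, c, d, e, f}
Count: 5

5


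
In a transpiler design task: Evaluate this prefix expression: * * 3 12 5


Parsing prefix expression: * * 3 12 5
Step 1: Innermost operation '* 3 12'
  3 * 12 = 36
Step 2: Outer operation '* [36] 5'
  36 * 5 = 180

180


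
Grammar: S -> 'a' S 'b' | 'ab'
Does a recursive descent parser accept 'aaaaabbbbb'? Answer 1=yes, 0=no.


Grammar accepts strings of the form a^n b^n (n >= 1)
Word: 'aaaaabbbbb'
Counting: 5 a's and 5 b's
Check: 5 == 5? Yes
Derivation (S -> aSb applied 4 time(s), then S -> ab): S => aSb => aaSbb => aaaSbbb => aaaaSbbbb => aaaaabbbbb
Accepted

1


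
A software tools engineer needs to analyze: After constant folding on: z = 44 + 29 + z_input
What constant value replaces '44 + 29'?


Identifying constant sub-expression:
  Original: z = 44 + 29 + z_input
  44 and 29 are both compile-time constants
  Evaluating: 44 + 29 = 73
  After folding: z = 73 + z_input

73


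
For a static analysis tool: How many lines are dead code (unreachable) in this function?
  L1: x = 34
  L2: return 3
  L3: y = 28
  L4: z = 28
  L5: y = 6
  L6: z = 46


Analyzing control flow:
  L1: reachable (before return)
  L2: reachable (return statement)
  L3: DEAD (after return at L2)
  L4: DEAD (after return at L2)
  L5: DEAD (after return at L2)
  L6: DEAD (after return at L2)
Return at L2, total lines = 6
Dead lines: L3 through L6
Count: 4

4


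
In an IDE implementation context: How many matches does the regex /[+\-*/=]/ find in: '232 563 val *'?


Pattern: /[+\-*/=]/ (operators)
Input: '232 563 val *'
Scanning for matches:
  Match 1: '*'
Total matches: 1

1


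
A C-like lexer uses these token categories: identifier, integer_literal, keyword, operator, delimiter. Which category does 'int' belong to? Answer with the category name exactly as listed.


Token: 'int'
Checking categories:
  identifier: no
  integer_literal: no
  operator: no
  keyword: YES
  delimiter: no
Category: keyword

keyword


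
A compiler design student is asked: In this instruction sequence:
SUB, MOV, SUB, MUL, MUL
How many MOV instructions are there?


Scanning instruction sequence for MOV:
  Position 1: SUB
  Position 2: MOV <- MATCH
  Position 3: SUB
  Position 4: MUL
  Position 5: MUL
Matches at positions: [2]
Total MOV count: 1

1


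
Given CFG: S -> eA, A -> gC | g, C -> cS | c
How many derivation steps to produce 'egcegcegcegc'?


Grammar: S -> eA, A -> gC | g, C -> cS | c
Deriving 'egcegcegcegc':
Step 1: S -> eA => eA
Step 2: A -> gC => egC
Step 3: C -> cS => egcS
Step 4: S -> eA => egceA
Step 5: A -> gC => egcegC
Step 6: C -> cS => egcegcS
Step 7: S -> eA => egcegceA
Step 8: A -> gC => egcegcegC
Step 9: C -> cS => egcegcegcS
Step 10: S -> eA => egcegcegceA
Step 11: A -> gC => egcegcegcegC
Step 12: C -> c => egcegcegcegc
Total derivation steps: 12

12


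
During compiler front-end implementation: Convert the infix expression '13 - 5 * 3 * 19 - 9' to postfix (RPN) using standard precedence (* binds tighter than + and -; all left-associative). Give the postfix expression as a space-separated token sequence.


Applying the shunting-yard algorithm:
  Operand 13 -> output
  Push '-' onto operator stack -> op-stack: [-]
  Operand 5 -> output
  Push '*' onto operator stack -> op-stack: [-, *]
  Operand 3 -> output
  See '*' (prec 2); top '*' (prec 2) >= it -> pop '*' to output
  Push '*' onto operator stack -> op-stack: [-, *]
  Operand 19 -> output
  See '-' (prec 1); top '*' (prec 2) >= it -> pop '*' to output
  See '-' (prec 1); top '-' (prec 1) >= it -> pop '-' to output
  Push '-' onto operator stack -> op-stack: [-]
  Operand 9 -> output
  End of input: pop '-' to output
Postfix result: 13 5 3 * 19 * - 9 -

13 5 3 * 19 * - 9 -


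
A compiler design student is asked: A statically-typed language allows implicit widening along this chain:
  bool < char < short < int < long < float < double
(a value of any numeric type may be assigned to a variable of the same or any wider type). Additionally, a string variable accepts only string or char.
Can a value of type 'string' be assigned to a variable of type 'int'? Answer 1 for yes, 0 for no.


Target variable type: int
Source value type: string
Rule: string cannot widen to any numeric type
Result: 0

0


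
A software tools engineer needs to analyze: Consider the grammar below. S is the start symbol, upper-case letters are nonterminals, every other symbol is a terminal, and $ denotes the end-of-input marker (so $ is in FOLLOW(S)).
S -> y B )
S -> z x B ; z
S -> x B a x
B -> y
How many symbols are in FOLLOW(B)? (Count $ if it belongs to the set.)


S is the start symbol and does not occur in any rule body, so FOLLOW(S) = {$}.
Examining every occurrence of B in a rule body:
  S -> y B ) : B is followed by terminal ')' -> add ')'
  S -> z x B ; z : B is followed by terminal ';' -> add ';'
  S -> x B a x : B is followed by terminal 'a' -> add 'a'
  B -> y : B does not occur in the body -> contributes nothing
FOLLOW(B) = {), ;, a}
Count: 3

3


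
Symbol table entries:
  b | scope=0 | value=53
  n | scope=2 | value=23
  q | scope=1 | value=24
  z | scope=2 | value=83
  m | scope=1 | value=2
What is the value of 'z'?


Searching symbol table for 'z':
  b | scope=0 | value=53
  n | scope=2 | value=23
  q | scope=1 | value=24
  z | scope=2 | value=83 <- MATCH
  m | scope=1 | value=2
Found 'z' at scope 2 with value 83

83


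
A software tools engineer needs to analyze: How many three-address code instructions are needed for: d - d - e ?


Expression: d - d - e
Generating three-address code (respecting * over +/- precedence):
  Instruction 1: t1 = d - d
  Instruction 2: t2 = t1 - e
Total instructions: 2

2


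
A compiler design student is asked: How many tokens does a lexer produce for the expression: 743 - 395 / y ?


Scanning '743 - 395 / y'
Token 1: '743' -> integer_literal
Token 2: '-' -> operator
Token 3: '395' -> integer_literal
Token 4: '/' -> operator
Token 5: 'y' -> identifier
Total tokens: 5

5


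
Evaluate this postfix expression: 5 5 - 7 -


Processing tokens left to right:
Push 5, Push 5
Pop 5 and 5, compute 5 - 5 = 0, push 0
Push 7
Pop 0 and 7, compute 0 - 7 = -7, push -7
Stack result: -7

-7


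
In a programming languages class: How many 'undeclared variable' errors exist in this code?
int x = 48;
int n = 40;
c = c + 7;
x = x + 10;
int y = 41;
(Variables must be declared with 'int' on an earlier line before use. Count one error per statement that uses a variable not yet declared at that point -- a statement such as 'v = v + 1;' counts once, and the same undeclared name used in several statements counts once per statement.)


Scanning code line by line:
  Line 1: declare 'x' -> declared = ['x']
  Line 2: declare 'n' -> declared = ['n', 'x']
  Line 3: use 'c' -> ERROR (undeclared)
  Line 4: use 'x' -> OK (declared)
  Line 5: declare 'y' -> declared = ['n', 'x', 'y']
Total undeclared variable errors: 1

1


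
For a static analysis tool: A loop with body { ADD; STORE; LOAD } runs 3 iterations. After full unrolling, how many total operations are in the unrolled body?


Loop body operations: ADD, STORE, LOAD (3 ops per iteration)
Unrolling 3 iterations:
  Iteration 1: ADD, STORE, LOAD (3 ops)
  Iteration 2: ADD, STORE, LOAD (3 ops)
  Iteration 3: ADD, STORE, LOAD (3 ops)
Total: 3 iterations * 3 ops/iter = 9 operations

9


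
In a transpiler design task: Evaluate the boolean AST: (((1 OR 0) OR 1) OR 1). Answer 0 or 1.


Step 1: Evaluate inner node
  1 OR 0 = 1
Step 2: Evaluate next node
  1 OR 1 = 1
Step 3: Evaluate root node
  1 OR 1 = 1

1


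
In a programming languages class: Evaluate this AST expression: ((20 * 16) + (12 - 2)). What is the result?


Expression: ((20 * 16) + (12 - 2))
Evaluating step by step:
  20 * 16 = 320
  12 - 2 = 10
  320 + 10 = 330
Result: 330

330


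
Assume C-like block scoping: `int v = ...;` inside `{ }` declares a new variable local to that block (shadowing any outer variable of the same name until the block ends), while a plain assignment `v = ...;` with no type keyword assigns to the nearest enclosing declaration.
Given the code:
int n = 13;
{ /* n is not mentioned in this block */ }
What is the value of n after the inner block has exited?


Analyzing scoping rules:
Outer scope: declares n = 13
Inner block: n is neither redeclared nor assigned -> unchanged
After the block -> 13
Result: 13

13


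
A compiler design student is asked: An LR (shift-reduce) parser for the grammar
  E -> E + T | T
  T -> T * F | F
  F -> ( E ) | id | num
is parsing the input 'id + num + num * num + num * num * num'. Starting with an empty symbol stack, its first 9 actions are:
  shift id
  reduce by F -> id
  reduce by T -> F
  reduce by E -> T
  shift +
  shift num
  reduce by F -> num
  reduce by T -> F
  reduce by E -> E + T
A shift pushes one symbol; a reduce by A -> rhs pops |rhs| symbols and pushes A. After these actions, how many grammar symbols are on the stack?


Tracking the symbol stack through each action:
  Action 1: shift 'id' : push -> stack = [id] (size 1)
  Action 2: reduce by F -> id : pop 1, push F -> stack = [F] (size 1)
  Action 3: reduce by T -> F : pop 1, push T -> stack = [T] (size 1)
  Action 4: reduce by E -> T : pop 1, push E -> stack = [E] (size 1)
  Action 5: shift '+' : push -> stack = [E, +] (size 2)
  Action 6: shift 'num' : push -> stack = [E, +, num] (size 3)
  Action 7: reduce by F -> num : pop 1, push F -> stack = [E, +, F] (size 3)
  Action 8: reduce by T -> F : pop 1, push T -> stack = [E, +, T] (size 3)
  Action 9: reduce by E -> E + T : pop 3, push E -> stack = [E] (size 1)
Final stack size: 1

1


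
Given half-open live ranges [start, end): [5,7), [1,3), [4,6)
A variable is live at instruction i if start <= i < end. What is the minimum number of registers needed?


Live ranges:
  Var0: [5, 7)
  Var1: [1, 3)
  Var2: [4, 6)
Sweep-line events (position, delta, active):
  pos=1 start -> active=1
  pos=3 end -> active=0
  pos=4 start -> active=1
  pos=5 start -> active=2
  pos=6 end -> active=1
  pos=7 end -> active=0
Maximum simultaneous active: 2
Minimum registers needed: 2

2


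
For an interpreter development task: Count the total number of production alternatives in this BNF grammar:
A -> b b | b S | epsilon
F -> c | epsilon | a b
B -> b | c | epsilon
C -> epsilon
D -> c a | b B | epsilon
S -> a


Counting alternatives per rule:
  A: 3 alternative(s)
  F: 3 alternative(s)
  B: 3 alternative(s)
  C: 1 alternative(s)
  D: 3 alternative(s)
  S: 1 alternative(s)
Sum: 3 + 3 + 3 + 1 + 3 + 1 = 14

14


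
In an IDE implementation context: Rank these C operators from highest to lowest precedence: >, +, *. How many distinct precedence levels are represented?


Looking up precedence for each operator:
  > -> precedence 4
  + -> precedence 5
  * -> precedence 6
Sorted highest to lowest: *, +, >
Distinct precedence values: [6, 5, 4]
Number of distinct levels: 3

3


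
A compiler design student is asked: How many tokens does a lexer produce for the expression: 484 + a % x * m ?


Scanning '484 + a % x * m'
Token 1: '484' -> integer_literal
Token 2: '+' -> operator
Token 3: 'a' -> identifier
Token 4: '%' -> operator
Token 5: 'x' -> identifier
Token 6: '*' -> operator
Token 7: 'm' -> identifier
Total tokens: 7

7


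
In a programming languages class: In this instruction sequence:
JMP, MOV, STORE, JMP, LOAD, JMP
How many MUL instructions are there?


Scanning instruction sequence for MUL:
  Position 1: JMP
  Position 2: MOV
  Position 3: STORE
  Position 4: JMP
  Position 5: LOAD
  Position 6: JMP
Matches at positions: []
Total MUL count: 0

0


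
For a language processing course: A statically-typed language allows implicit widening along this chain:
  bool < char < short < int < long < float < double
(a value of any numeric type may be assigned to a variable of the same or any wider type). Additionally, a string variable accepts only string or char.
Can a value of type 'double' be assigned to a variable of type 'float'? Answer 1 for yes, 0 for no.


Target variable type: float
Source value type: double
Numeric ranks: double=6, float=5
Widening allowed iff rank(source) <= rank(target): 6 <= 5? No
Result: 0

0


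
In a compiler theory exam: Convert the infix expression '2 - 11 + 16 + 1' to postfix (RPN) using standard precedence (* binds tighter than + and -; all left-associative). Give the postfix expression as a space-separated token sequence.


Applying the shunting-yard algorithm:
  Operand 2 -> output
  Push '-' onto operator stack -> op-stack: [-]
  Operand 11 -> output
  See '+' (prec 1); top '-' (prec 1) >= it -> pop '-' to output
  Push '+' onto operator stack -> op-stack: [+]
  Operand 16 -> output
  See '+' (prec 1); top '+' (prec 1) >= it -> pop '+' to output
  Push '+' onto operator stack -> op-stack: [+]
  Operand 1 -> output
  End of input: pop '+' to output
Postfix result: 2 11 - 16 + 1 +

2 11 - 16 + 1 +


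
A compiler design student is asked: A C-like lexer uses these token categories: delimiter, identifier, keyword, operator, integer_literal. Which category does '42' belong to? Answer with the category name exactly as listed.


Token: '42'
Checking categories:
  identifier: no
  integer_literal: YES
  operator: no
  keyword: no
  delimiter: no
Category: integer_literal

integer_literal


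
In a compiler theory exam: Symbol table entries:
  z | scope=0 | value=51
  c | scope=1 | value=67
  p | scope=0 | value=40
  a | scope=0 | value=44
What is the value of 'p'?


Searching symbol table for 'p':
  z | scope=0 | value=51
  c | scope=1 | value=67
  p | scope=0 | value=40 <- MATCH
  a | scope=0 | value=44
Found 'p' at scope 0 with value 40

40


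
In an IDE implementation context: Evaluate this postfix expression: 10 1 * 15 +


Processing tokens left to right:
Push 10, Push 1
Pop 10 and 1, compute 10 * 1 = 10, push 10
Push 15
Pop 10 and 15, compute 10 + 15 = 25, push 25
Stack result: 25

25


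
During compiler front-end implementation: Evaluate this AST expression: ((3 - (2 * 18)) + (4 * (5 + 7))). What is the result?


Expression: ((3 - (2 * 18)) + (4 * (5 + 7)))
Evaluating step by step:
  2 * 18 = 36
  3 - 36 = -33
  5 + 7 = 12
  4 * 12 = 48
  -33 + 48 = 15
Result: 15

15


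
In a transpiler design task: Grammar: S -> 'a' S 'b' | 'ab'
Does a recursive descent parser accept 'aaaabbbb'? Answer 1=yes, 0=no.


Grammar accepts strings of the form a^n b^n (n >= 1)
Word: 'aaaabbbb'
Counting: 4 a's and 4 b's
Check: 4 == 4? Yes
Derivation (S -> aSb applied 3 time(s), then S -> ab): S => aSb => aaSbb => aaaSbbb => aaaabbbb
Accepted

1


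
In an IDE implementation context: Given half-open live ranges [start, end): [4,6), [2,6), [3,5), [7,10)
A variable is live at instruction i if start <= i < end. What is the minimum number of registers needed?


Live ranges:
  Var0: [4, 6)
  Var1: [2, 6)
  Var2: [3, 5)
  Var3: [7, 10)
Sweep-line events (position, delta, active):
  pos=2 start -> active=1
  pos=3 start -> active=2
  pos=4 start -> active=3
  pos=5 end -> active=2
  pos=6 end -> active=1
  pos=6 end -> active=0
  pos=7 start -> active=1
  pos=10 end -> active=0
Maximum simultaneous active: 3
Minimum registers needed: 3

3


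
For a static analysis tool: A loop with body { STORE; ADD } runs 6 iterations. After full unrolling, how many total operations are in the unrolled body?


Loop body operations: STORE, ADD (2 ops per iteration)
Unrolling 6 iterations:
  Iteration 1: STORE, ADD (2 ops)
  Iteration 2: STORE, ADD (2 ops)
  Iteration 3: STORE, ADD (2 ops)
  Iteration 4: STORE, ADD (2 ops)
  Iteration 5: STORE, ADD (2 ops)
  Iteration 6: STORE, ADD (2 ops)
Total: 6 iterations * 2 ops/iter = 12 operations

12


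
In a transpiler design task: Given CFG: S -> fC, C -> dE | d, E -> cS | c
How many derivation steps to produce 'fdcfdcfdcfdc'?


Grammar: S -> fC, C -> dE | d, E -> cS | c
Deriving 'fdcfdcfdcfdc':
Step 1: S -> fC => fC
Step 2: C -> dE => fdE
Step 3: E -> cS => fdcS
Step 4: S -> fC => fdcfC
Step 5: C -> dE => fdcfdE
Step 6: E -> cS => fdcfdcS
Step 7: S -> fC => fdcfdcfC
Step 8: C -> dE => fdcfdcfdE
Step 9: E -> cS => fdcfdcfdcS
Step 10: S -> fC => fdcfdcfdcfC
Step 11: C -> dE => fdcfdcfdcfdE
Step 12: E -> c => fdcfdcfdcfdc
Total derivation steps: 12

12


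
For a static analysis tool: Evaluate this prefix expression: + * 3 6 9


Parsing prefix expression: + * 3 6 9
Step 1: Innermost operation '* 3 6'
  3 * 6 = 18
Step 2: Outer operation '+ [18] 9'
  18 + 9 = 27

27


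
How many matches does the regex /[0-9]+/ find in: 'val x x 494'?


Pattern: /[0-9]+/ (int literals)
Input: 'val x x 494'
Scanning for matches:
  Match 1: '494'
Total matches: 1

1


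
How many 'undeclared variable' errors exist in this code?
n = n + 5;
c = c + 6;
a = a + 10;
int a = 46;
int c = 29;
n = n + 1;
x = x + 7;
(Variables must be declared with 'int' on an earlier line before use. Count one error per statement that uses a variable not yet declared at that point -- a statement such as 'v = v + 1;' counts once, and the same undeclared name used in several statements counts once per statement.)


Scanning code line by line:
  Line 1: use 'n' -> ERROR (undeclared)
  Line 2: use 'c' -> ERROR (undeclared)
  Line 3: use 'a' -> ERROR (undeclared)
  Line 4: declare 'a' -> declared = ['a']
  Line 5: declare 'c' -> declared = ['a', 'c']
  Line 6: use 'n' -> ERROR (undeclared)
  Line 7: use 'x' -> ERROR (undeclared)
Total undeclared variable errors: 5

5


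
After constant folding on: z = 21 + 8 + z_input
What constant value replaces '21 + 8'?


Identifying constant sub-expression:
  Original: z = 21 + 8 + z_input
  21 and 8 are both compile-time constants
  Evaluating: 21 + 8 = 29
  After folding: z = 29 + z_input

29


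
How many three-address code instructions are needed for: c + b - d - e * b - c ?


Expression: c + b - d - e * b - c
Generating three-address code (respecting * over +/- precedence):
  Instruction 1: t1 = e * b
  Instruction 2: t2 = c + b
  Instruction 3: t3 = t2 - d
  Instruction 4: t4 = t3 - t1
  Instruction 5: t5 = t4 - c
Total instructions: 5

5


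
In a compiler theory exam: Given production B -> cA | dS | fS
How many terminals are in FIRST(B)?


Production: B -> cA | dS | fS
Examining each alternative for leading terminals:
  B -> cA : first terminal = 'c'
  B -> dS : first terminal = 'd'
  B -> fS : first terminal = 'f'
FIRST(B) = {c, d, f}
Count: 3

3


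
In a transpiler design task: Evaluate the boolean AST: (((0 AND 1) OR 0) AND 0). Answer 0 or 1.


Step 1: Evaluate inner node
  0 AND 1 = 0
Step 2: Evaluate next node
  0 OR 0 = 0
Step 3: Evaluate root node
  0 AND 0 = 0

0


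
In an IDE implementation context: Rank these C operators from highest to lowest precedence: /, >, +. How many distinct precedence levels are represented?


Looking up precedence for each operator:
  / -> precedence 6
  > -> precedence 4
  + -> precedence 5
Sorted highest to lowest: /, +, >
Distinct precedence values: [6, 5, 4]
Number of distinct levels: 3

3


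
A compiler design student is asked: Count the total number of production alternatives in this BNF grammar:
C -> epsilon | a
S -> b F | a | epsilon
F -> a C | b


Counting alternatives per rule:
  C: 2 alternative(s)
  S: 3 alternative(s)
  F: 2 alternative(s)
Sum: 2 + 3 + 2 = 7

7


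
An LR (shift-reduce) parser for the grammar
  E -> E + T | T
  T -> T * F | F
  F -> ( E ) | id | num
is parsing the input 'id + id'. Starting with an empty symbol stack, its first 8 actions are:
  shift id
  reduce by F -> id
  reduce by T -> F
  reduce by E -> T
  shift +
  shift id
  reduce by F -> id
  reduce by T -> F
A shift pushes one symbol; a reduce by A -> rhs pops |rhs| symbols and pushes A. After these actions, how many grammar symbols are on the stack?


Tracking the symbol stack through each action:
  Action 1: shift 'id' : push -> stack = [id] (size 1)
  Action 2: reduce by F -> id : pop 1, push F -> stack = [F] (size 1)
  Action 3: reduce by T -> F : pop 1, push T -> stack = [T] (size 1)
  Action 4: reduce by E -> T : pop 1, push E -> stack = [E] (size 1)
  Action 5: shift '+' : push -> stack = [E, +] (size 2)
  Action 6: shift 'id' : push -> stack = [E, +, id] (size 3)
  Action 7: reduce by F -> id : pop 1, push F -> stack = [E, +, F] (size 3)
  Action 8: reduce by T -> F : pop 1, push T -> stack = [E, +, T] (size 3)
Final stack size: 3

3


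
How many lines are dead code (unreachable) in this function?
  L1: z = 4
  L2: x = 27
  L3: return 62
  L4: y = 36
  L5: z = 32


Analyzing control flow:
  L1: reachable (before return)
  L2: reachable (before return)
  L3: reachable (return statement)
  L4: DEAD (after return at L3)
  L5: DEAD (after return at L3)
Return at L3, total lines = 5
Dead lines: L4 through L5
Count: 2

2


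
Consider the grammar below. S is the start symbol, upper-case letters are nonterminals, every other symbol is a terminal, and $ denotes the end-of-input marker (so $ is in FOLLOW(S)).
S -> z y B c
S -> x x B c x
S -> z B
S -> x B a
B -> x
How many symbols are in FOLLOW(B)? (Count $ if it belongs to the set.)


S is the start symbol and does not occur in any rule body, so FOLLOW(S) = {$}.
Examining every occurrence of B in a rule body:
  S -> z y B c : B is followed by terminal 'c' -> add 'c'
  S -> x x B c x : B is followed by terminal 'c' -> add 'c' (already in the set)
  S -> z B : B is at the right end -> add FOLLOW(S) = {$}
  S -> x B a : B is followed by terminal 'a' -> add 'a'
  B -> x : B does not occur in the body -> contributes nothing
FOLLOW(B) = {a, c, $}
Count: 3

3


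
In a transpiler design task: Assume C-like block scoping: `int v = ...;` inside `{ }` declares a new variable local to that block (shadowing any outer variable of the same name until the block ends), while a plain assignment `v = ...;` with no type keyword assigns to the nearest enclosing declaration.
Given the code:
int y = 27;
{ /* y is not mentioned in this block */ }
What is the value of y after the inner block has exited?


Analyzing scoping rules:
Outer scope: declares y = 27
Inner block: y is neither redeclared nor assigned -> unchanged
After the block -> 27
Result: 27

27


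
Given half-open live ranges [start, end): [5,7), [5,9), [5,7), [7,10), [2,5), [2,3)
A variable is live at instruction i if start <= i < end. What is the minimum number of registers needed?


Live ranges:
  Var0: [5, 7)
  Var1: [5, 9)
  Var2: [5, 7)
  Var3: [7, 10)
  Var4: [2, 5)
  Var5: [2, 3)
Sweep-line events (position, delta, active):
  pos=2 start -> active=1
  pos=2 start -> active=2
  pos=3 end -> active=1
  pos=5 end -> active=0
  pos=5 start -> active=1
  pos=5 start -> active=2
  pos=5 start -> active=3
  pos=7 end -> active=2
  pos=7 end -> active=1
  pos=7 start -> active=2
  pos=9 end -> active=1
  pos=10 end -> active=0
Maximum simultaneous active: 3
Minimum registers needed: 3

3


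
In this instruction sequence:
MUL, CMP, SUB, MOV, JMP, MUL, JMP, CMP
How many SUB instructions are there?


Scanning instruction sequence for SUB:
  Position 1: MUL
  Position 2: CMP
  Position 3: SUB <- MATCH
  Position 4: MOV
  Position 5: JMP
  Position 6: MUL
  Position 7: JMP
  Position 8: CMP
Matches at positions: [3]
Total SUB count: 1

1


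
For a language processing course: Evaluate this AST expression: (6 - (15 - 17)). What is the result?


Expression: (6 - (15 - 17))
Evaluating step by step:
  15 - 17 = -2
  6 - -2 = 8
Result: 8

8


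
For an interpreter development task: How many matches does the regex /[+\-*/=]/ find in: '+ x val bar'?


Pattern: /[+\-*/=]/ (operators)
Input: '+ x val bar'
Scanning for matches:
  Match 1: '+'
Total matches: 1

1


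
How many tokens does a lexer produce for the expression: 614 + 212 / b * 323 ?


Scanning '614 + 212 / b * 323'
Token 1: '614' -> integer_literal
Token 2: '+' -> operator
Token 3: '212' -> integer_literal
Token 4: '/' -> operator
Token 5: 'b' -> identifier
Token 6: '*' -> operator
Token 7: '323' -> integer_literal
Total tokens: 7

7


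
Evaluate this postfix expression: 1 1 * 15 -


Processing tokens left to right:
Push 1, Push 1
Pop 1 and 1, compute 1 * 1 = 1, push 1
Push 15
Pop 1 and 15, compute 1 - 15 = -14, push -14
Stack result: -14

-14


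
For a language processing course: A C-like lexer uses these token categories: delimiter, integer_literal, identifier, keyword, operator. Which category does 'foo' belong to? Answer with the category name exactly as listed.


Token: 'foo'
Checking categories:
  identifier: YES
  integer_literal: no
  operator: no
  keyword: no
  delimiter: no
Category: identifier

identifier


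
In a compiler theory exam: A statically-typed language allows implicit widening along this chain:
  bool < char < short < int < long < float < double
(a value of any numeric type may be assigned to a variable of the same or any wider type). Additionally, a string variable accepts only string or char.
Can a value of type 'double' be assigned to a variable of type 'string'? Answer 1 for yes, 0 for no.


Target variable type: string
Source value type: double
Rule: string accepts only {string, char}
  source 'double' in {string, char}? No
Result: 0

0


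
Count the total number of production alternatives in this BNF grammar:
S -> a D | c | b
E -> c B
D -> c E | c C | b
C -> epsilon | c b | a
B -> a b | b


Counting alternatives per rule:
  S: 3 alternative(s)
  E: 1 alternative(s)
  D: 3 alternative(s)
  C: 3 alternative(s)
  B: 2 alternative(s)
Sum: 3 + 1 + 3 + 3 + 2 = 12

12
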